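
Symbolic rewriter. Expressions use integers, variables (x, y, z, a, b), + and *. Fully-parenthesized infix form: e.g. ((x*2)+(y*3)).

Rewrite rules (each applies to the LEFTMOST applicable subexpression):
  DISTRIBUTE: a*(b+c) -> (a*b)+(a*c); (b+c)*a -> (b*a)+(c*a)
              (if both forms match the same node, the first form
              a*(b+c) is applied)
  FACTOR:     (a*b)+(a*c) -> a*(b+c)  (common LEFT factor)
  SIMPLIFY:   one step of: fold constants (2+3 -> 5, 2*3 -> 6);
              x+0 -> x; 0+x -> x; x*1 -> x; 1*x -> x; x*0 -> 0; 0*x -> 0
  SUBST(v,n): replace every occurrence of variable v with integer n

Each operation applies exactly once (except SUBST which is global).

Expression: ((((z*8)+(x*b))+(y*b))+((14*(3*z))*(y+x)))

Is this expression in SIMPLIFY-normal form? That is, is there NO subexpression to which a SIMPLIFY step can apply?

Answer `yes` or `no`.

Expression: ((((z*8)+(x*b))+(y*b))+((14*(3*z))*(y+x)))
Scanning for simplifiable subexpressions (pre-order)...
  at root: ((((z*8)+(x*b))+(y*b))+((14*(3*z))*(y+x))) (not simplifiable)
  at L: (((z*8)+(x*b))+(y*b)) (not simplifiable)
  at LL: ((z*8)+(x*b)) (not simplifiable)
  at LLL: (z*8) (not simplifiable)
  at LLR: (x*b) (not simplifiable)
  at LR: (y*b) (not simplifiable)
  at R: ((14*(3*z))*(y+x)) (not simplifiable)
  at RL: (14*(3*z)) (not simplifiable)
  at RLR: (3*z) (not simplifiable)
  at RR: (y+x) (not simplifiable)
Result: no simplifiable subexpression found -> normal form.

Answer: yes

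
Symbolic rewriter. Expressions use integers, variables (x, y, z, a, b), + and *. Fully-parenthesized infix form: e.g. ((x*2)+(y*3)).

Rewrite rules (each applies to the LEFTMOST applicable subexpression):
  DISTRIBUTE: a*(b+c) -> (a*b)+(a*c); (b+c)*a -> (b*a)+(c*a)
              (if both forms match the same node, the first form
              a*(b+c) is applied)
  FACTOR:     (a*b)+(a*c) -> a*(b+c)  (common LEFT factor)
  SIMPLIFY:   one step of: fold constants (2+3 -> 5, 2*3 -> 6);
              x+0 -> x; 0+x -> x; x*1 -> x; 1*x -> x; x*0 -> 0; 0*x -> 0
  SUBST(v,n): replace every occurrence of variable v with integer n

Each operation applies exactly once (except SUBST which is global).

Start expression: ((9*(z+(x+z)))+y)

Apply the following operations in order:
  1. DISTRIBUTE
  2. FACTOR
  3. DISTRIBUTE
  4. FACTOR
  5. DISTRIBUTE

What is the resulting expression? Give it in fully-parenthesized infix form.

Answer: (((9*z)+(9*(x+z)))+y)

Derivation:
Start: ((9*(z+(x+z)))+y)
Apply DISTRIBUTE at L (target: (9*(z+(x+z)))): ((9*(z+(x+z)))+y) -> (((9*z)+(9*(x+z)))+y)
Apply FACTOR at L (target: ((9*z)+(9*(x+z)))): (((9*z)+(9*(x+z)))+y) -> ((9*(z+(x+z)))+y)
Apply DISTRIBUTE at L (target: (9*(z+(x+z)))): ((9*(z+(x+z)))+y) -> (((9*z)+(9*(x+z)))+y)
Apply FACTOR at L (target: ((9*z)+(9*(x+z)))): (((9*z)+(9*(x+z)))+y) -> ((9*(z+(x+z)))+y)
Apply DISTRIBUTE at L (target: (9*(z+(x+z)))): ((9*(z+(x+z)))+y) -> (((9*z)+(9*(x+z)))+y)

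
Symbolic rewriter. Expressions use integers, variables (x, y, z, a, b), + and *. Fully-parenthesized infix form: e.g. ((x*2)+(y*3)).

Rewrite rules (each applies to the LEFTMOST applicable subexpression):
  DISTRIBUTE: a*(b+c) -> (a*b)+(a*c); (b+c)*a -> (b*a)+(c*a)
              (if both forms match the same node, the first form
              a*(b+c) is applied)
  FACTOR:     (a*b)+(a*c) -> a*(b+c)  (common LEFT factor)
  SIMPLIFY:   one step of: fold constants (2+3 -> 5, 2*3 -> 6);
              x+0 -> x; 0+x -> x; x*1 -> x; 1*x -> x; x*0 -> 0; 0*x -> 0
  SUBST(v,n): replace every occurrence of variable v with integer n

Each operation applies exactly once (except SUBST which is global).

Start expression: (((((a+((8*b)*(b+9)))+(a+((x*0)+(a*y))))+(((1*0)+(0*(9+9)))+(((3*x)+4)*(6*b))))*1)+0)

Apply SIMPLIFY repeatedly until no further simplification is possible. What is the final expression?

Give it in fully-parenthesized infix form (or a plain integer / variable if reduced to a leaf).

Start: (((((a+((8*b)*(b+9)))+(a+((x*0)+(a*y))))+(((1*0)+(0*(9+9)))+(((3*x)+4)*(6*b))))*1)+0)
Step 1: at root: (((((a+((8*b)*(b+9)))+(a+((x*0)+(a*y))))+(((1*0)+(0*(9+9)))+(((3*x)+4)*(6*b))))*1)+0) -> ((((a+((8*b)*(b+9)))+(a+((x*0)+(a*y))))+(((1*0)+(0*(9+9)))+(((3*x)+4)*(6*b))))*1); overall: (((((a+((8*b)*(b+9)))+(a+((x*0)+(a*y))))+(((1*0)+(0*(9+9)))+(((3*x)+4)*(6*b))))*1)+0) -> ((((a+((8*b)*(b+9)))+(a+((x*0)+(a*y))))+(((1*0)+(0*(9+9)))+(((3*x)+4)*(6*b))))*1)
Step 2: at root: ((((a+((8*b)*(b+9)))+(a+((x*0)+(a*y))))+(((1*0)+(0*(9+9)))+(((3*x)+4)*(6*b))))*1) -> (((a+((8*b)*(b+9)))+(a+((x*0)+(a*y))))+(((1*0)+(0*(9+9)))+(((3*x)+4)*(6*b)))); overall: ((((a+((8*b)*(b+9)))+(a+((x*0)+(a*y))))+(((1*0)+(0*(9+9)))+(((3*x)+4)*(6*b))))*1) -> (((a+((8*b)*(b+9)))+(a+((x*0)+(a*y))))+(((1*0)+(0*(9+9)))+(((3*x)+4)*(6*b))))
Step 3: at LRRL: (x*0) -> 0; overall: (((a+((8*b)*(b+9)))+(a+((x*0)+(a*y))))+(((1*0)+(0*(9+9)))+(((3*x)+4)*(6*b)))) -> (((a+((8*b)*(b+9)))+(a+(0+(a*y))))+(((1*0)+(0*(9+9)))+(((3*x)+4)*(6*b))))
Step 4: at LRR: (0+(a*y)) -> (a*y); overall: (((a+((8*b)*(b+9)))+(a+(0+(a*y))))+(((1*0)+(0*(9+9)))+(((3*x)+4)*(6*b)))) -> (((a+((8*b)*(b+9)))+(a+(a*y)))+(((1*0)+(0*(9+9)))+(((3*x)+4)*(6*b))))
Step 5: at RLL: (1*0) -> 0; overall: (((a+((8*b)*(b+9)))+(a+(a*y)))+(((1*0)+(0*(9+9)))+(((3*x)+4)*(6*b)))) -> (((a+((8*b)*(b+9)))+(a+(a*y)))+((0+(0*(9+9)))+(((3*x)+4)*(6*b))))
Step 6: at RL: (0+(0*(9+9))) -> (0*(9+9)); overall: (((a+((8*b)*(b+9)))+(a+(a*y)))+((0+(0*(9+9)))+(((3*x)+4)*(6*b)))) -> (((a+((8*b)*(b+9)))+(a+(a*y)))+((0*(9+9))+(((3*x)+4)*(6*b))))
Step 7: at RL: (0*(9+9)) -> 0; overall: (((a+((8*b)*(b+9)))+(a+(a*y)))+((0*(9+9))+(((3*x)+4)*(6*b)))) -> (((a+((8*b)*(b+9)))+(a+(a*y)))+(0+(((3*x)+4)*(6*b))))
Step 8: at R: (0+(((3*x)+4)*(6*b))) -> (((3*x)+4)*(6*b)); overall: (((a+((8*b)*(b+9)))+(a+(a*y)))+(0+(((3*x)+4)*(6*b)))) -> (((a+((8*b)*(b+9)))+(a+(a*y)))+(((3*x)+4)*(6*b)))
Fixed point: (((a+((8*b)*(b+9)))+(a+(a*y)))+(((3*x)+4)*(6*b)))

Answer: (((a+((8*b)*(b+9)))+(a+(a*y)))+(((3*x)+4)*(6*b)))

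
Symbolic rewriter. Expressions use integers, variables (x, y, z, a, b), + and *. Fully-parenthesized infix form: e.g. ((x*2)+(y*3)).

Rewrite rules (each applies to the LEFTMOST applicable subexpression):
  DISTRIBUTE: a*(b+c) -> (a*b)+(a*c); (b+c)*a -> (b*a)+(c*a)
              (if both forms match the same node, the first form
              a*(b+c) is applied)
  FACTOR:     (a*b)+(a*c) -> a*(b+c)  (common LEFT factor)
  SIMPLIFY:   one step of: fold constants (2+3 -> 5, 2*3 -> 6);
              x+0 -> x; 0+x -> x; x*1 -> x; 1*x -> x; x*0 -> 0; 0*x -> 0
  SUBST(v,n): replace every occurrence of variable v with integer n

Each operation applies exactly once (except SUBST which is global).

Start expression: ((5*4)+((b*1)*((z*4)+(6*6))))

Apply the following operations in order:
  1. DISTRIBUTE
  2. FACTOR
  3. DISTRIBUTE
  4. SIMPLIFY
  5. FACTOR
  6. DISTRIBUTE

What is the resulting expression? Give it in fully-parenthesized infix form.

Start: ((5*4)+((b*1)*((z*4)+(6*6))))
Apply DISTRIBUTE at R (target: ((b*1)*((z*4)+(6*6)))): ((5*4)+((b*1)*((z*4)+(6*6)))) -> ((5*4)+(((b*1)*(z*4))+((b*1)*(6*6))))
Apply FACTOR at R (target: (((b*1)*(z*4))+((b*1)*(6*6)))): ((5*4)+(((b*1)*(z*4))+((b*1)*(6*6)))) -> ((5*4)+((b*1)*((z*4)+(6*6))))
Apply DISTRIBUTE at R (target: ((b*1)*((z*4)+(6*6)))): ((5*4)+((b*1)*((z*4)+(6*6)))) -> ((5*4)+(((b*1)*(z*4))+((b*1)*(6*6))))
Apply SIMPLIFY at L (target: (5*4)): ((5*4)+(((b*1)*(z*4))+((b*1)*(6*6)))) -> (20+(((b*1)*(z*4))+((b*1)*(6*6))))
Apply FACTOR at R (target: (((b*1)*(z*4))+((b*1)*(6*6)))): (20+(((b*1)*(z*4))+((b*1)*(6*6)))) -> (20+((b*1)*((z*4)+(6*6))))
Apply DISTRIBUTE at R (target: ((b*1)*((z*4)+(6*6)))): (20+((b*1)*((z*4)+(6*6)))) -> (20+(((b*1)*(z*4))+((b*1)*(6*6))))

Answer: (20+(((b*1)*(z*4))+((b*1)*(6*6))))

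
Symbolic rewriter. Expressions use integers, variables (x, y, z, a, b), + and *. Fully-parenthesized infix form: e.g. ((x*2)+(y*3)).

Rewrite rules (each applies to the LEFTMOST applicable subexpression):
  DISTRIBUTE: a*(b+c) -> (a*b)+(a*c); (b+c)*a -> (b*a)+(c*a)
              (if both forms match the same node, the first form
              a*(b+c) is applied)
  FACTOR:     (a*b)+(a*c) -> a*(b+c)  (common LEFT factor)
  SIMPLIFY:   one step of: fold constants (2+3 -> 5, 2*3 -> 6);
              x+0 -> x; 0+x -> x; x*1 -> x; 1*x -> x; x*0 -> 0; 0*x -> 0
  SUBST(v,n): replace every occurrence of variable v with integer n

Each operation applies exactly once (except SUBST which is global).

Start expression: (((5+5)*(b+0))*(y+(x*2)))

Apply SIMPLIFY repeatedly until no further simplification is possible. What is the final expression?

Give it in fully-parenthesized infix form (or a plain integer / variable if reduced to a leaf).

Start: (((5+5)*(b+0))*(y+(x*2)))
Step 1: at LL: (5+5) -> 10; overall: (((5+5)*(b+0))*(y+(x*2))) -> ((10*(b+0))*(y+(x*2)))
Step 2: at LR: (b+0) -> b; overall: ((10*(b+0))*(y+(x*2))) -> ((10*b)*(y+(x*2)))
Fixed point: ((10*b)*(y+(x*2)))

Answer: ((10*b)*(y+(x*2)))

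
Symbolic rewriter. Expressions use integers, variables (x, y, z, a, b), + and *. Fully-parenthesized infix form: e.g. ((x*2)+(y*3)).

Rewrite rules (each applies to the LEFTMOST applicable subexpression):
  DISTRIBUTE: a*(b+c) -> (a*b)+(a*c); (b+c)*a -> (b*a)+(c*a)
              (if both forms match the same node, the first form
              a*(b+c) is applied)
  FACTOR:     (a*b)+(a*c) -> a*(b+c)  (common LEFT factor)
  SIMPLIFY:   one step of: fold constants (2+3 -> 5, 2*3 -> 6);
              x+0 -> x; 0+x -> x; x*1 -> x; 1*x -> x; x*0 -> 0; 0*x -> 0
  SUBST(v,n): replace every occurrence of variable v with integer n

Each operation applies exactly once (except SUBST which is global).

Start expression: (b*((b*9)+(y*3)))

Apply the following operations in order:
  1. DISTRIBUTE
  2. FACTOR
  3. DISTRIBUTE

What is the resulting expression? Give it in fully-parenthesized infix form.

Start: (b*((b*9)+(y*3)))
Apply DISTRIBUTE at root (target: (b*((b*9)+(y*3)))): (b*((b*9)+(y*3))) -> ((b*(b*9))+(b*(y*3)))
Apply FACTOR at root (target: ((b*(b*9))+(b*(y*3)))): ((b*(b*9))+(b*(y*3))) -> (b*((b*9)+(y*3)))
Apply DISTRIBUTE at root (target: (b*((b*9)+(y*3)))): (b*((b*9)+(y*3))) -> ((b*(b*9))+(b*(y*3)))

Answer: ((b*(b*9))+(b*(y*3)))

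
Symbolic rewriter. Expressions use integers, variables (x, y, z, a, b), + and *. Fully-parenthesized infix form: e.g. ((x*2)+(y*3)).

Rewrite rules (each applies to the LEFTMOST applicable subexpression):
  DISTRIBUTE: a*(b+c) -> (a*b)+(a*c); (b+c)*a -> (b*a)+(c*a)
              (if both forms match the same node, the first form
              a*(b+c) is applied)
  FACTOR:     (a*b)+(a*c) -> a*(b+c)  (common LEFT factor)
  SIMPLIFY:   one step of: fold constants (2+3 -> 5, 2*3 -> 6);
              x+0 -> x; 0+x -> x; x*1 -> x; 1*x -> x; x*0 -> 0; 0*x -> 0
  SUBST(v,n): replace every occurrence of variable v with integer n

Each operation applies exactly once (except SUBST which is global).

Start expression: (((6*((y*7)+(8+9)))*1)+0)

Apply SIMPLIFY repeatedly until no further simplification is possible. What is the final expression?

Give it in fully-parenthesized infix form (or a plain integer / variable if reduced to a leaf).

Start: (((6*((y*7)+(8+9)))*1)+0)
Step 1: at root: (((6*((y*7)+(8+9)))*1)+0) -> ((6*((y*7)+(8+9)))*1); overall: (((6*((y*7)+(8+9)))*1)+0) -> ((6*((y*7)+(8+9)))*1)
Step 2: at root: ((6*((y*7)+(8+9)))*1) -> (6*((y*7)+(8+9))); overall: ((6*((y*7)+(8+9)))*1) -> (6*((y*7)+(8+9)))
Step 3: at RR: (8+9) -> 17; overall: (6*((y*7)+(8+9))) -> (6*((y*7)+17))
Fixed point: (6*((y*7)+17))

Answer: (6*((y*7)+17))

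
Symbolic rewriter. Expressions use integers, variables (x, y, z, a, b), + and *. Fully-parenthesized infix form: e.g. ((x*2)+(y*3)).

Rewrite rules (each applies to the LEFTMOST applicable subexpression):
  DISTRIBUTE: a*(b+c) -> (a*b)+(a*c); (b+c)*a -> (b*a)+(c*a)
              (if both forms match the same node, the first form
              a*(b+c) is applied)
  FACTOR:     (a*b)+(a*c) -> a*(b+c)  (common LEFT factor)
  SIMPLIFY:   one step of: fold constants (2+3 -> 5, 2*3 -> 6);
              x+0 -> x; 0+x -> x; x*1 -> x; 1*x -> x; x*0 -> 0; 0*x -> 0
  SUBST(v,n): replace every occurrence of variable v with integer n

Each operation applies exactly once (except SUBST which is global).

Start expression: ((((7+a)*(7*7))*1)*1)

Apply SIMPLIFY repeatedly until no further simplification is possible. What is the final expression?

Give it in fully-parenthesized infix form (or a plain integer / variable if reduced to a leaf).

Answer: ((7+a)*49)

Derivation:
Start: ((((7+a)*(7*7))*1)*1)
Step 1: at root: ((((7+a)*(7*7))*1)*1) -> (((7+a)*(7*7))*1); overall: ((((7+a)*(7*7))*1)*1) -> (((7+a)*(7*7))*1)
Step 2: at root: (((7+a)*(7*7))*1) -> ((7+a)*(7*7)); overall: (((7+a)*(7*7))*1) -> ((7+a)*(7*7))
Step 3: at R: (7*7) -> 49; overall: ((7+a)*(7*7)) -> ((7+a)*49)
Fixed point: ((7+a)*49)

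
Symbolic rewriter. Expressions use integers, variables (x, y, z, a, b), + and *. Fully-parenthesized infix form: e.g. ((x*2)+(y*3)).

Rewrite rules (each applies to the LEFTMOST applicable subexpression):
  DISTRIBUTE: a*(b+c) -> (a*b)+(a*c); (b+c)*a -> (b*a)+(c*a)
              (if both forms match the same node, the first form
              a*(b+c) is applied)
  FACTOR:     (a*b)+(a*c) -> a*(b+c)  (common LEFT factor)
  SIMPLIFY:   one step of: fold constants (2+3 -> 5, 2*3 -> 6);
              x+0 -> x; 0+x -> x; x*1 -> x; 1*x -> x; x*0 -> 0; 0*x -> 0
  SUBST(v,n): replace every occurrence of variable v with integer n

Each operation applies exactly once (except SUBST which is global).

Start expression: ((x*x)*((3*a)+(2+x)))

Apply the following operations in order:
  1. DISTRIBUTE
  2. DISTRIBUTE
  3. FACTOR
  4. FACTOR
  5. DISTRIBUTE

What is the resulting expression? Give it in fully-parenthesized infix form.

Answer: (((x*x)*(3*a))+((x*x)*(2+x)))

Derivation:
Start: ((x*x)*((3*a)+(2+x)))
Apply DISTRIBUTE at root (target: ((x*x)*((3*a)+(2+x)))): ((x*x)*((3*a)+(2+x))) -> (((x*x)*(3*a))+((x*x)*(2+x)))
Apply DISTRIBUTE at R (target: ((x*x)*(2+x))): (((x*x)*(3*a))+((x*x)*(2+x))) -> (((x*x)*(3*a))+(((x*x)*2)+((x*x)*x)))
Apply FACTOR at R (target: (((x*x)*2)+((x*x)*x))): (((x*x)*(3*a))+(((x*x)*2)+((x*x)*x))) -> (((x*x)*(3*a))+((x*x)*(2+x)))
Apply FACTOR at root (target: (((x*x)*(3*a))+((x*x)*(2+x)))): (((x*x)*(3*a))+((x*x)*(2+x))) -> ((x*x)*((3*a)+(2+x)))
Apply DISTRIBUTE at root (target: ((x*x)*((3*a)+(2+x)))): ((x*x)*((3*a)+(2+x))) -> (((x*x)*(3*a))+((x*x)*(2+x)))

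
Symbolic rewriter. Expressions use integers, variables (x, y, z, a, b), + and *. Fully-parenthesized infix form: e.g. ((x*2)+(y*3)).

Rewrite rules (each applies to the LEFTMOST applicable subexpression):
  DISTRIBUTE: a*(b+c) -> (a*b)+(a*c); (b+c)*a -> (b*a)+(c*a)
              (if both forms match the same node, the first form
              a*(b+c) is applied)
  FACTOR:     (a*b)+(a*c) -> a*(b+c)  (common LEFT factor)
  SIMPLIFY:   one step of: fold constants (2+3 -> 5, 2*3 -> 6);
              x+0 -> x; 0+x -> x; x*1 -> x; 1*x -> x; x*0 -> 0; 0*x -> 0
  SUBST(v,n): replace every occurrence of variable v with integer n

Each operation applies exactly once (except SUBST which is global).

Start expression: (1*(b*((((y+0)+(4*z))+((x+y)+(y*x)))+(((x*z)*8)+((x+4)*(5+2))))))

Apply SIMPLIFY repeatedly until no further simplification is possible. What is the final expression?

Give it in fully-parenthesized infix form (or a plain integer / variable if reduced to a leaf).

Start: (1*(b*((((y+0)+(4*z))+((x+y)+(y*x)))+(((x*z)*8)+((x+4)*(5+2))))))
Step 1: at root: (1*(b*((((y+0)+(4*z))+((x+y)+(y*x)))+(((x*z)*8)+((x+4)*(5+2)))))) -> (b*((((y+0)+(4*z))+((x+y)+(y*x)))+(((x*z)*8)+((x+4)*(5+2))))); overall: (1*(b*((((y+0)+(4*z))+((x+y)+(y*x)))+(((x*z)*8)+((x+4)*(5+2)))))) -> (b*((((y+0)+(4*z))+((x+y)+(y*x)))+(((x*z)*8)+((x+4)*(5+2)))))
Step 2: at RLLL: (y+0) -> y; overall: (b*((((y+0)+(4*z))+((x+y)+(y*x)))+(((x*z)*8)+((x+4)*(5+2))))) -> (b*(((y+(4*z))+((x+y)+(y*x)))+(((x*z)*8)+((x+4)*(5+2)))))
Step 3: at RRRR: (5+2) -> 7; overall: (b*(((y+(4*z))+((x+y)+(y*x)))+(((x*z)*8)+((x+4)*(5+2))))) -> (b*(((y+(4*z))+((x+y)+(y*x)))+(((x*z)*8)+((x+4)*7))))
Fixed point: (b*(((y+(4*z))+((x+y)+(y*x)))+(((x*z)*8)+((x+4)*7))))

Answer: (b*(((y+(4*z))+((x+y)+(y*x)))+(((x*z)*8)+((x+4)*7))))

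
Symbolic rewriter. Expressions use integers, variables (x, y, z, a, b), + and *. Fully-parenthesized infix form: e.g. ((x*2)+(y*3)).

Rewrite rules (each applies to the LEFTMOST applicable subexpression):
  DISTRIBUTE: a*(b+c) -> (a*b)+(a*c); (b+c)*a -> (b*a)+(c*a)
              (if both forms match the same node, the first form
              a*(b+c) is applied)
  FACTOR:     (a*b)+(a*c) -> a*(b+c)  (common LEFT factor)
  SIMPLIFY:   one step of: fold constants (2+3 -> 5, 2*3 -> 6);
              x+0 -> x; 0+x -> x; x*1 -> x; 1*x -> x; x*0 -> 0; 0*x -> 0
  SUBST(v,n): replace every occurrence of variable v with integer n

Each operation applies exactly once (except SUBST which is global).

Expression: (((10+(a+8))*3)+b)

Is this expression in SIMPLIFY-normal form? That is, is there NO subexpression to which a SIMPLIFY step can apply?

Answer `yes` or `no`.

Answer: yes

Derivation:
Expression: (((10+(a+8))*3)+b)
Scanning for simplifiable subexpressions (pre-order)...
  at root: (((10+(a+8))*3)+b) (not simplifiable)
  at L: ((10+(a+8))*3) (not simplifiable)
  at LL: (10+(a+8)) (not simplifiable)
  at LLR: (a+8) (not simplifiable)
Result: no simplifiable subexpression found -> normal form.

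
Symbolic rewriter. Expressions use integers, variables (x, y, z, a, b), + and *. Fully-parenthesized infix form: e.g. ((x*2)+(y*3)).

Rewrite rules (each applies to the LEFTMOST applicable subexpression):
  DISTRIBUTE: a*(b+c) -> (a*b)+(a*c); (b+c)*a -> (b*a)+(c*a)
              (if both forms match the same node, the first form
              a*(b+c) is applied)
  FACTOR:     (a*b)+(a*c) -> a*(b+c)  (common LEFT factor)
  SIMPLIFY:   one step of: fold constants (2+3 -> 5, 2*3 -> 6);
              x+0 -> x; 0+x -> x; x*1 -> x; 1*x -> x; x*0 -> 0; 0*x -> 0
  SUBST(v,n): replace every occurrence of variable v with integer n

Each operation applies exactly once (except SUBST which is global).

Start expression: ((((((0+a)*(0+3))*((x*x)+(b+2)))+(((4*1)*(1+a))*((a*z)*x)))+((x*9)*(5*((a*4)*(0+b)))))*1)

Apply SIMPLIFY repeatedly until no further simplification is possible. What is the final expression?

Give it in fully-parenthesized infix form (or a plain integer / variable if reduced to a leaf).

Answer: ((((a*3)*((x*x)+(b+2)))+((4*(1+a))*((a*z)*x)))+((x*9)*(5*((a*4)*b))))

Derivation:
Start: ((((((0+a)*(0+3))*((x*x)+(b+2)))+(((4*1)*(1+a))*((a*z)*x)))+((x*9)*(5*((a*4)*(0+b)))))*1)
Step 1: at root: ((((((0+a)*(0+3))*((x*x)+(b+2)))+(((4*1)*(1+a))*((a*z)*x)))+((x*9)*(5*((a*4)*(0+b)))))*1) -> (((((0+a)*(0+3))*((x*x)+(b+2)))+(((4*1)*(1+a))*((a*z)*x)))+((x*9)*(5*((a*4)*(0+b))))); overall: ((((((0+a)*(0+3))*((x*x)+(b+2)))+(((4*1)*(1+a))*((a*z)*x)))+((x*9)*(5*((a*4)*(0+b)))))*1) -> (((((0+a)*(0+3))*((x*x)+(b+2)))+(((4*1)*(1+a))*((a*z)*x)))+((x*9)*(5*((a*4)*(0+b)))))
Step 2: at LLLL: (0+a) -> a; overall: (((((0+a)*(0+3))*((x*x)+(b+2)))+(((4*1)*(1+a))*((a*z)*x)))+((x*9)*(5*((a*4)*(0+b))))) -> ((((a*(0+3))*((x*x)+(b+2)))+(((4*1)*(1+a))*((a*z)*x)))+((x*9)*(5*((a*4)*(0+b)))))
Step 3: at LLLR: (0+3) -> 3; overall: ((((a*(0+3))*((x*x)+(b+2)))+(((4*1)*(1+a))*((a*z)*x)))+((x*9)*(5*((a*4)*(0+b))))) -> ((((a*3)*((x*x)+(b+2)))+(((4*1)*(1+a))*((a*z)*x)))+((x*9)*(5*((a*4)*(0+b)))))
Step 4: at LRLL: (4*1) -> 4; overall: ((((a*3)*((x*x)+(b+2)))+(((4*1)*(1+a))*((a*z)*x)))+((x*9)*(5*((a*4)*(0+b))))) -> ((((a*3)*((x*x)+(b+2)))+((4*(1+a))*((a*z)*x)))+((x*9)*(5*((a*4)*(0+b)))))
Step 5: at RRRR: (0+b) -> b; overall: ((((a*3)*((x*x)+(b+2)))+((4*(1+a))*((a*z)*x)))+((x*9)*(5*((a*4)*(0+b))))) -> ((((a*3)*((x*x)+(b+2)))+((4*(1+a))*((a*z)*x)))+((x*9)*(5*((a*4)*b))))
Fixed point: ((((a*3)*((x*x)+(b+2)))+((4*(1+a))*((a*z)*x)))+((x*9)*(5*((a*4)*b))))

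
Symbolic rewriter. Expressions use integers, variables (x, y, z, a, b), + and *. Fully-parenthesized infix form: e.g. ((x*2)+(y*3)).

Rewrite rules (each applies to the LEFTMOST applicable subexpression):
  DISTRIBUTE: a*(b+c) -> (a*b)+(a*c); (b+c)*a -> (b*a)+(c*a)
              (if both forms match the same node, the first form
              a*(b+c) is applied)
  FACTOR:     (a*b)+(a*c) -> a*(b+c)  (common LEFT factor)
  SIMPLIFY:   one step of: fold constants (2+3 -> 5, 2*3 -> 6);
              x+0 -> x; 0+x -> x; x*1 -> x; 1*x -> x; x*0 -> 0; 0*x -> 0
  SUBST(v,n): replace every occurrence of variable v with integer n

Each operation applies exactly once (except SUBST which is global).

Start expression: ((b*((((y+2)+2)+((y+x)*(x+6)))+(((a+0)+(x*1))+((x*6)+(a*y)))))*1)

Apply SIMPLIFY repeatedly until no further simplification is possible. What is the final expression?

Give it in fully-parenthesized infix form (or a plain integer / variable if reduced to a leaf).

Answer: (b*((((y+2)+2)+((y+x)*(x+6)))+((a+x)+((x*6)+(a*y)))))

Derivation:
Start: ((b*((((y+2)+2)+((y+x)*(x+6)))+(((a+0)+(x*1))+((x*6)+(a*y)))))*1)
Step 1: at root: ((b*((((y+2)+2)+((y+x)*(x+6)))+(((a+0)+(x*1))+((x*6)+(a*y)))))*1) -> (b*((((y+2)+2)+((y+x)*(x+6)))+(((a+0)+(x*1))+((x*6)+(a*y))))); overall: ((b*((((y+2)+2)+((y+x)*(x+6)))+(((a+0)+(x*1))+((x*6)+(a*y)))))*1) -> (b*((((y+2)+2)+((y+x)*(x+6)))+(((a+0)+(x*1))+((x*6)+(a*y)))))
Step 2: at RRLL: (a+0) -> a; overall: (b*((((y+2)+2)+((y+x)*(x+6)))+(((a+0)+(x*1))+((x*6)+(a*y))))) -> (b*((((y+2)+2)+((y+x)*(x+6)))+((a+(x*1))+((x*6)+(a*y)))))
Step 3: at RRLR: (x*1) -> x; overall: (b*((((y+2)+2)+((y+x)*(x+6)))+((a+(x*1))+((x*6)+(a*y))))) -> (b*((((y+2)+2)+((y+x)*(x+6)))+((a+x)+((x*6)+(a*y)))))
Fixed point: (b*((((y+2)+2)+((y+x)*(x+6)))+((a+x)+((x*6)+(a*y)))))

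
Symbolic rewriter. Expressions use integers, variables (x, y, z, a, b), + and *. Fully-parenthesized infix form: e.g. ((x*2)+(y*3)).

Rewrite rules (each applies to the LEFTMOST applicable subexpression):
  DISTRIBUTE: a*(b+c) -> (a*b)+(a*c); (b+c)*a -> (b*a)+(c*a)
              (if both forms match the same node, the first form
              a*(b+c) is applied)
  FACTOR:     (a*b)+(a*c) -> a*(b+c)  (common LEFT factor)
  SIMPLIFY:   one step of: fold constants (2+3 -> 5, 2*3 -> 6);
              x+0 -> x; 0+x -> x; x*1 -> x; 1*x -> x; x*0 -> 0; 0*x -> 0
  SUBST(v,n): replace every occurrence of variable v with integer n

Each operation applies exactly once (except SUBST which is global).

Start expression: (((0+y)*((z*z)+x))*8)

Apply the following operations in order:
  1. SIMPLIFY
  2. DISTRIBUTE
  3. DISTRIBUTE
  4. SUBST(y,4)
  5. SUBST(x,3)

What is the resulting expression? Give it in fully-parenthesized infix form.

Answer: (((4*(z*z))*8)+((4*3)*8))

Derivation:
Start: (((0+y)*((z*z)+x))*8)
Apply SIMPLIFY at LL (target: (0+y)): (((0+y)*((z*z)+x))*8) -> ((y*((z*z)+x))*8)
Apply DISTRIBUTE at L (target: (y*((z*z)+x))): ((y*((z*z)+x))*8) -> (((y*(z*z))+(y*x))*8)
Apply DISTRIBUTE at root (target: (((y*(z*z))+(y*x))*8)): (((y*(z*z))+(y*x))*8) -> (((y*(z*z))*8)+((y*x)*8))
Apply SUBST(y,4): (((y*(z*z))*8)+((y*x)*8)) -> (((4*(z*z))*8)+((4*x)*8))
Apply SUBST(x,3): (((4*(z*z))*8)+((4*x)*8)) -> (((4*(z*z))*8)+((4*3)*8))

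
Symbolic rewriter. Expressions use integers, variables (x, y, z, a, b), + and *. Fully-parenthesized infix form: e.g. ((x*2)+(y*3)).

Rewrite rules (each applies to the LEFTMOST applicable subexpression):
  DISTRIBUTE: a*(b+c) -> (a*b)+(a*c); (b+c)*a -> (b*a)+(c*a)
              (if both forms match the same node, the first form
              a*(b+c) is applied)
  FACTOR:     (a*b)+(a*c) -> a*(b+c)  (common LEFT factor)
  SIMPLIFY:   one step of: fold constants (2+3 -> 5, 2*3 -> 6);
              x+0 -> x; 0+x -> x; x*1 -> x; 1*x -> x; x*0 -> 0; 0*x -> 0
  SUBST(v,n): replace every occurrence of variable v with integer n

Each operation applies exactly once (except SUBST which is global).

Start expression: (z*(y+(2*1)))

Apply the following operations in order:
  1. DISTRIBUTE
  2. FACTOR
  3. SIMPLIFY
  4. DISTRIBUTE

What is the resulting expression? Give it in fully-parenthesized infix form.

Answer: ((z*y)+(z*2))

Derivation:
Start: (z*(y+(2*1)))
Apply DISTRIBUTE at root (target: (z*(y+(2*1)))): (z*(y+(2*1))) -> ((z*y)+(z*(2*1)))
Apply FACTOR at root (target: ((z*y)+(z*(2*1)))): ((z*y)+(z*(2*1))) -> (z*(y+(2*1)))
Apply SIMPLIFY at RR (target: (2*1)): (z*(y+(2*1))) -> (z*(y+2))
Apply DISTRIBUTE at root (target: (z*(y+2))): (z*(y+2)) -> ((z*y)+(z*2))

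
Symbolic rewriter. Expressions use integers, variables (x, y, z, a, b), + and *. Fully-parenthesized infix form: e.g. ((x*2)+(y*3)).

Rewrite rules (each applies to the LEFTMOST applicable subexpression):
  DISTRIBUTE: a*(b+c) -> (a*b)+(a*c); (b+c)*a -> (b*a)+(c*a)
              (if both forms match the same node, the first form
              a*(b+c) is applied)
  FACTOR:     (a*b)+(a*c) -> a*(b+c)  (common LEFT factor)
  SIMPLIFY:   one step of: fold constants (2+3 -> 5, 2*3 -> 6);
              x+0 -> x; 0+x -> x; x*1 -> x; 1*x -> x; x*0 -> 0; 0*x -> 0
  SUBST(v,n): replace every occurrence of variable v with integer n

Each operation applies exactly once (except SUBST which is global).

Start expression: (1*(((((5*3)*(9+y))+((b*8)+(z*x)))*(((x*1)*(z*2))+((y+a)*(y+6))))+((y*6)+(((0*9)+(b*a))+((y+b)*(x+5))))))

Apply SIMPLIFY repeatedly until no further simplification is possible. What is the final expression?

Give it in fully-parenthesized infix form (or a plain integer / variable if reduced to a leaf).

Start: (1*(((((5*3)*(9+y))+((b*8)+(z*x)))*(((x*1)*(z*2))+((y+a)*(y+6))))+((y*6)+(((0*9)+(b*a))+((y+b)*(x+5))))))
Step 1: at root: (1*(((((5*3)*(9+y))+((b*8)+(z*x)))*(((x*1)*(z*2))+((y+a)*(y+6))))+((y*6)+(((0*9)+(b*a))+((y+b)*(x+5)))))) -> (((((5*3)*(9+y))+((b*8)+(z*x)))*(((x*1)*(z*2))+((y+a)*(y+6))))+((y*6)+(((0*9)+(b*a))+((y+b)*(x+5))))); overall: (1*(((((5*3)*(9+y))+((b*8)+(z*x)))*(((x*1)*(z*2))+((y+a)*(y+6))))+((y*6)+(((0*9)+(b*a))+((y+b)*(x+5)))))) -> (((((5*3)*(9+y))+((b*8)+(z*x)))*(((x*1)*(z*2))+((y+a)*(y+6))))+((y*6)+(((0*9)+(b*a))+((y+b)*(x+5)))))
Step 2: at LLLL: (5*3) -> 15; overall: (((((5*3)*(9+y))+((b*8)+(z*x)))*(((x*1)*(z*2))+((y+a)*(y+6))))+((y*6)+(((0*9)+(b*a))+((y+b)*(x+5))))) -> ((((15*(9+y))+((b*8)+(z*x)))*(((x*1)*(z*2))+((y+a)*(y+6))))+((y*6)+(((0*9)+(b*a))+((y+b)*(x+5)))))
Step 3: at LRLL: (x*1) -> x; overall: ((((15*(9+y))+((b*8)+(z*x)))*(((x*1)*(z*2))+((y+a)*(y+6))))+((y*6)+(((0*9)+(b*a))+((y+b)*(x+5))))) -> ((((15*(9+y))+((b*8)+(z*x)))*((x*(z*2))+((y+a)*(y+6))))+((y*6)+(((0*9)+(b*a))+((y+b)*(x+5)))))
Step 4: at RRLL: (0*9) -> 0; overall: ((((15*(9+y))+((b*8)+(z*x)))*((x*(z*2))+((y+a)*(y+6))))+((y*6)+(((0*9)+(b*a))+((y+b)*(x+5))))) -> ((((15*(9+y))+((b*8)+(z*x)))*((x*(z*2))+((y+a)*(y+6))))+((y*6)+((0+(b*a))+((y+b)*(x+5)))))
Step 5: at RRL: (0+(b*a)) -> (b*a); overall: ((((15*(9+y))+((b*8)+(z*x)))*((x*(z*2))+((y+a)*(y+6))))+((y*6)+((0+(b*a))+((y+b)*(x+5))))) -> ((((15*(9+y))+((b*8)+(z*x)))*((x*(z*2))+((y+a)*(y+6))))+((y*6)+((b*a)+((y+b)*(x+5)))))
Fixed point: ((((15*(9+y))+((b*8)+(z*x)))*((x*(z*2))+((y+a)*(y+6))))+((y*6)+((b*a)+((y+b)*(x+5)))))

Answer: ((((15*(9+y))+((b*8)+(z*x)))*((x*(z*2))+((y+a)*(y+6))))+((y*6)+((b*a)+((y+b)*(x+5)))))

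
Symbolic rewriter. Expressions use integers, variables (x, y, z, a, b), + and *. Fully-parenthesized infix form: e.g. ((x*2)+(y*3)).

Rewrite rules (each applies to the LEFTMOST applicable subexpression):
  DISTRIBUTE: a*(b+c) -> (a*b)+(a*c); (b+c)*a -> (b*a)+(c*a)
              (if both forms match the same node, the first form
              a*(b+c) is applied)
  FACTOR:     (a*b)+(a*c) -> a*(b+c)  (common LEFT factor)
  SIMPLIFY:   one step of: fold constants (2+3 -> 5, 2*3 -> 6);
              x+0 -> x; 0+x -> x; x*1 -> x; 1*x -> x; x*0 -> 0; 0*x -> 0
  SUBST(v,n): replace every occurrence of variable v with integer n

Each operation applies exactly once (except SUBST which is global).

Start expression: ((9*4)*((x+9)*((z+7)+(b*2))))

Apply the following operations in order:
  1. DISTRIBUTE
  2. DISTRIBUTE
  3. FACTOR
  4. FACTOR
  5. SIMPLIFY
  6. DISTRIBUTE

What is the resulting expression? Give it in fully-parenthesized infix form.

Answer: (36*(((x+9)*(z+7))+((x+9)*(b*2))))

Derivation:
Start: ((9*4)*((x+9)*((z+7)+(b*2))))
Apply DISTRIBUTE at R (target: ((x+9)*((z+7)+(b*2)))): ((9*4)*((x+9)*((z+7)+(b*2)))) -> ((9*4)*(((x+9)*(z+7))+((x+9)*(b*2))))
Apply DISTRIBUTE at root (target: ((9*4)*(((x+9)*(z+7))+((x+9)*(b*2))))): ((9*4)*(((x+9)*(z+7))+((x+9)*(b*2)))) -> (((9*4)*((x+9)*(z+7)))+((9*4)*((x+9)*(b*2))))
Apply FACTOR at root (target: (((9*4)*((x+9)*(z+7)))+((9*4)*((x+9)*(b*2))))): (((9*4)*((x+9)*(z+7)))+((9*4)*((x+9)*(b*2)))) -> ((9*4)*(((x+9)*(z+7))+((x+9)*(b*2))))
Apply FACTOR at R (target: (((x+9)*(z+7))+((x+9)*(b*2)))): ((9*4)*(((x+9)*(z+7))+((x+9)*(b*2)))) -> ((9*4)*((x+9)*((z+7)+(b*2))))
Apply SIMPLIFY at L (target: (9*4)): ((9*4)*((x+9)*((z+7)+(b*2)))) -> (36*((x+9)*((z+7)+(b*2))))
Apply DISTRIBUTE at R (target: ((x+9)*((z+7)+(b*2)))): (36*((x+9)*((z+7)+(b*2)))) -> (36*(((x+9)*(z+7))+((x+9)*(b*2))))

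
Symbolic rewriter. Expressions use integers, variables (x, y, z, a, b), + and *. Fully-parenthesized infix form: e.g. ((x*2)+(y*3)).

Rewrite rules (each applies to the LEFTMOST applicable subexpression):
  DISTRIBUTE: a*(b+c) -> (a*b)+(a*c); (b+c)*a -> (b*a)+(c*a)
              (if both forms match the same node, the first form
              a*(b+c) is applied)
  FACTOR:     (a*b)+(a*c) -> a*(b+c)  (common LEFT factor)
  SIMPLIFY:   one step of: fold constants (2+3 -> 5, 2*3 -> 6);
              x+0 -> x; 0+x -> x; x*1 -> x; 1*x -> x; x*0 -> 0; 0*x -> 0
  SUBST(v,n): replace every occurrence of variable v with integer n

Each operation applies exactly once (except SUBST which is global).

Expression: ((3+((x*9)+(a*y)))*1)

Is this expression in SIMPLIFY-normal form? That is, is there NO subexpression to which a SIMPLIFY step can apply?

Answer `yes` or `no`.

Expression: ((3+((x*9)+(a*y)))*1)
Scanning for simplifiable subexpressions (pre-order)...
  at root: ((3+((x*9)+(a*y)))*1) (SIMPLIFIABLE)
  at L: (3+((x*9)+(a*y))) (not simplifiable)
  at LR: ((x*9)+(a*y)) (not simplifiable)
  at LRL: (x*9) (not simplifiable)
  at LRR: (a*y) (not simplifiable)
Found simplifiable subexpr at path root: ((3+((x*9)+(a*y)))*1)
One SIMPLIFY step would give: (3+((x*9)+(a*y)))
-> NOT in normal form.

Answer: no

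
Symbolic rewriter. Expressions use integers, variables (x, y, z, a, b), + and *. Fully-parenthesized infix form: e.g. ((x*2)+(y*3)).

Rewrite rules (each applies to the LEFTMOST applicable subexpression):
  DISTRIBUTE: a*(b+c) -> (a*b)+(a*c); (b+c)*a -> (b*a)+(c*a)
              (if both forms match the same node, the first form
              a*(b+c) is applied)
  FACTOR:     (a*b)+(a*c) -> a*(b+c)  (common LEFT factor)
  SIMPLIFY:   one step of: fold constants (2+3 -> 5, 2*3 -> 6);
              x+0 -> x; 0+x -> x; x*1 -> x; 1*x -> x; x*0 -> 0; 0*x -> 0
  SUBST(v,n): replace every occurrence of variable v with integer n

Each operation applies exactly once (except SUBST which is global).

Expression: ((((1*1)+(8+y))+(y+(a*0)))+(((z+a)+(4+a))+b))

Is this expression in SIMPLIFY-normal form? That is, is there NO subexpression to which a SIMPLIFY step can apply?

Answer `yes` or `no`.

Answer: no

Derivation:
Expression: ((((1*1)+(8+y))+(y+(a*0)))+(((z+a)+(4+a))+b))
Scanning for simplifiable subexpressions (pre-order)...
  at root: ((((1*1)+(8+y))+(y+(a*0)))+(((z+a)+(4+a))+b)) (not simplifiable)
  at L: (((1*1)+(8+y))+(y+(a*0))) (not simplifiable)
  at LL: ((1*1)+(8+y)) (not simplifiable)
  at LLL: (1*1) (SIMPLIFIABLE)
  at LLR: (8+y) (not simplifiable)
  at LR: (y+(a*0)) (not simplifiable)
  at LRR: (a*0) (SIMPLIFIABLE)
  at R: (((z+a)+(4+a))+b) (not simplifiable)
  at RL: ((z+a)+(4+a)) (not simplifiable)
  at RLL: (z+a) (not simplifiable)
  at RLR: (4+a) (not simplifiable)
Found simplifiable subexpr at path LLL: (1*1)
One SIMPLIFY step would give: (((1+(8+y))+(y+(a*0)))+(((z+a)+(4+a))+b))
-> NOT in normal form.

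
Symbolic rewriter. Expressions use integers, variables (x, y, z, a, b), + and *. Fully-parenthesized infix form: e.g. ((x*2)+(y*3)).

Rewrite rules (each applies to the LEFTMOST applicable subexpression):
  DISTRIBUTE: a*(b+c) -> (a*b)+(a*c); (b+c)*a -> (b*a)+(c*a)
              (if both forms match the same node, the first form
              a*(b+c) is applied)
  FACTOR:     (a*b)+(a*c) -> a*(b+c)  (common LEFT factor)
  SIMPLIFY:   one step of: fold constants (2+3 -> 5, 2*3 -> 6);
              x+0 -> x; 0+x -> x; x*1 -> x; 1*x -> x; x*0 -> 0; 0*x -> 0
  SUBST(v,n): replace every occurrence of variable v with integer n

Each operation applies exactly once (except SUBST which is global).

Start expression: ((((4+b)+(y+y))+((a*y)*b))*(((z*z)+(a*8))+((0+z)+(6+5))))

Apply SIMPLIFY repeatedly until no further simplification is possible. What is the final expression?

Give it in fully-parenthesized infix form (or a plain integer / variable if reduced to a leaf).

Start: ((((4+b)+(y+y))+((a*y)*b))*(((z*z)+(a*8))+((0+z)+(6+5))))
Step 1: at RRL: (0+z) -> z; overall: ((((4+b)+(y+y))+((a*y)*b))*(((z*z)+(a*8))+((0+z)+(6+5)))) -> ((((4+b)+(y+y))+((a*y)*b))*(((z*z)+(a*8))+(z+(6+5))))
Step 2: at RRR: (6+5) -> 11; overall: ((((4+b)+(y+y))+((a*y)*b))*(((z*z)+(a*8))+(z+(6+5)))) -> ((((4+b)+(y+y))+((a*y)*b))*(((z*z)+(a*8))+(z+11)))
Fixed point: ((((4+b)+(y+y))+((a*y)*b))*(((z*z)+(a*8))+(z+11)))

Answer: ((((4+b)+(y+y))+((a*y)*b))*(((z*z)+(a*8))+(z+11)))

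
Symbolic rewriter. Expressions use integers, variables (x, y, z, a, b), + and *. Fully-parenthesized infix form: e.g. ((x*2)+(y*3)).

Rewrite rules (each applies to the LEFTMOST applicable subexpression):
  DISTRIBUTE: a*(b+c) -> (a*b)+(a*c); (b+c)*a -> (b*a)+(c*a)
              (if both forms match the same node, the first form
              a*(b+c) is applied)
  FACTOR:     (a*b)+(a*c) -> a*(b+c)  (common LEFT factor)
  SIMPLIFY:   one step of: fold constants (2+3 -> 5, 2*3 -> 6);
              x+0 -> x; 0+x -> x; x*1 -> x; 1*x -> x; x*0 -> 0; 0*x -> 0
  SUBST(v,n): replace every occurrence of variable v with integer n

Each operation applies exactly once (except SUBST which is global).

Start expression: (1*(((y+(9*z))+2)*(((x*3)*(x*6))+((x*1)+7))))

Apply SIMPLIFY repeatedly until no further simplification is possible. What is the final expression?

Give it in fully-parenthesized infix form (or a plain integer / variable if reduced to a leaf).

Start: (1*(((y+(9*z))+2)*(((x*3)*(x*6))+((x*1)+7))))
Step 1: at root: (1*(((y+(9*z))+2)*(((x*3)*(x*6))+((x*1)+7)))) -> (((y+(9*z))+2)*(((x*3)*(x*6))+((x*1)+7))); overall: (1*(((y+(9*z))+2)*(((x*3)*(x*6))+((x*1)+7)))) -> (((y+(9*z))+2)*(((x*3)*(x*6))+((x*1)+7)))
Step 2: at RRL: (x*1) -> x; overall: (((y+(9*z))+2)*(((x*3)*(x*6))+((x*1)+7))) -> (((y+(9*z))+2)*(((x*3)*(x*6))+(x+7)))
Fixed point: (((y+(9*z))+2)*(((x*3)*(x*6))+(x+7)))

Answer: (((y+(9*z))+2)*(((x*3)*(x*6))+(x+7)))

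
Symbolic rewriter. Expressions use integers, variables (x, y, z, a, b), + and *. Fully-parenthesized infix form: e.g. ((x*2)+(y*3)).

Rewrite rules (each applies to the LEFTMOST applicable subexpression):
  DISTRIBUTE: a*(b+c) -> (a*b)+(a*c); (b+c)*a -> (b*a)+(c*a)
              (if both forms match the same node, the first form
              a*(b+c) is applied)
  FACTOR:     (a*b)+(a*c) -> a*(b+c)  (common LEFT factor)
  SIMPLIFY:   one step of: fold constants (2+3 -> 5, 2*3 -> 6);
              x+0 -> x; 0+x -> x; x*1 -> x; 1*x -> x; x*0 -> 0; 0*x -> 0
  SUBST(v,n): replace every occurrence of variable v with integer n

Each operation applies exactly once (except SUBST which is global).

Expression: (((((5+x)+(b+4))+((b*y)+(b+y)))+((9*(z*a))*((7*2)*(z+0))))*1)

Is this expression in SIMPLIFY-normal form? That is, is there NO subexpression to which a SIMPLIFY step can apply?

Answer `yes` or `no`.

Expression: (((((5+x)+(b+4))+((b*y)+(b+y)))+((9*(z*a))*((7*2)*(z+0))))*1)
Scanning for simplifiable subexpressions (pre-order)...
  at root: (((((5+x)+(b+4))+((b*y)+(b+y)))+((9*(z*a))*((7*2)*(z+0))))*1) (SIMPLIFIABLE)
  at L: ((((5+x)+(b+4))+((b*y)+(b+y)))+((9*(z*a))*((7*2)*(z+0)))) (not simplifiable)
  at LL: (((5+x)+(b+4))+((b*y)+(b+y))) (not simplifiable)
  at LLL: ((5+x)+(b+4)) (not simplifiable)
  at LLLL: (5+x) (not simplifiable)
  at LLLR: (b+4) (not simplifiable)
  at LLR: ((b*y)+(b+y)) (not simplifiable)
  at LLRL: (b*y) (not simplifiable)
  at LLRR: (b+y) (not simplifiable)
  at LR: ((9*(z*a))*((7*2)*(z+0))) (not simplifiable)
  at LRL: (9*(z*a)) (not simplifiable)
  at LRLR: (z*a) (not simplifiable)
  at LRR: ((7*2)*(z+0)) (not simplifiable)
  at LRRL: (7*2) (SIMPLIFIABLE)
  at LRRR: (z+0) (SIMPLIFIABLE)
Found simplifiable subexpr at path root: (((((5+x)+(b+4))+((b*y)+(b+y)))+((9*(z*a))*((7*2)*(z+0))))*1)
One SIMPLIFY step would give: ((((5+x)+(b+4))+((b*y)+(b+y)))+((9*(z*a))*((7*2)*(z+0))))
-> NOT in normal form.

Answer: no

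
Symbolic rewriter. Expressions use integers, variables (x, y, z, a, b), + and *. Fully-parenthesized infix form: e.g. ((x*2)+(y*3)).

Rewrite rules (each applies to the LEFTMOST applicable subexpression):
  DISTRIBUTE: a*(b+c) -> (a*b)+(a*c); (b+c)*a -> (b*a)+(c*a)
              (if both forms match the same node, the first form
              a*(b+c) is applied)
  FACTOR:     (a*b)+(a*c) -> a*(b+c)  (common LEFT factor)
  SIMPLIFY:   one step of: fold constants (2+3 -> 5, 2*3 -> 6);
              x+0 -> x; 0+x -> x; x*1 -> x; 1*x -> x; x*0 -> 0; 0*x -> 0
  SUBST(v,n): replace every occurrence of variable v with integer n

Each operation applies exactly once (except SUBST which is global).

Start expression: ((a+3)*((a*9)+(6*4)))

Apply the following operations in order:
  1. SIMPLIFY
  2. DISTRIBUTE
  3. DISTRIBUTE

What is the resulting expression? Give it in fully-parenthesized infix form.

Start: ((a+3)*((a*9)+(6*4)))
Apply SIMPLIFY at RR (target: (6*4)): ((a+3)*((a*9)+(6*4))) -> ((a+3)*((a*9)+24))
Apply DISTRIBUTE at root (target: ((a+3)*((a*9)+24))): ((a+3)*((a*9)+24)) -> (((a+3)*(a*9))+((a+3)*24))
Apply DISTRIBUTE at L (target: ((a+3)*(a*9))): (((a+3)*(a*9))+((a+3)*24)) -> (((a*(a*9))+(3*(a*9)))+((a+3)*24))

Answer: (((a*(a*9))+(3*(a*9)))+((a+3)*24))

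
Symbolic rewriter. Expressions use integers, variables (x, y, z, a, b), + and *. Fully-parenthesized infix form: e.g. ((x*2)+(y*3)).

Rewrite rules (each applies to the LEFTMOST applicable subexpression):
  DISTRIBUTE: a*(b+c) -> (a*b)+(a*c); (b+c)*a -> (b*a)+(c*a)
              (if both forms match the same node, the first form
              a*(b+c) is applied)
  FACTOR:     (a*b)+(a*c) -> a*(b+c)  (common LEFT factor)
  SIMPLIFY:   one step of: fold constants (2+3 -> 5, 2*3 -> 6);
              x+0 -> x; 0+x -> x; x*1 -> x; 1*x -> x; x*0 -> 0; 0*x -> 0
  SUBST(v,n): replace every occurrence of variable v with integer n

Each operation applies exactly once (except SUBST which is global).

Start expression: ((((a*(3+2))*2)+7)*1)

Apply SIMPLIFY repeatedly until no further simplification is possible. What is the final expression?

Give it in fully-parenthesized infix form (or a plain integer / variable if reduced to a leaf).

Start: ((((a*(3+2))*2)+7)*1)
Step 1: at root: ((((a*(3+2))*2)+7)*1) -> (((a*(3+2))*2)+7); overall: ((((a*(3+2))*2)+7)*1) -> (((a*(3+2))*2)+7)
Step 2: at LLR: (3+2) -> 5; overall: (((a*(3+2))*2)+7) -> (((a*5)*2)+7)
Fixed point: (((a*5)*2)+7)

Answer: (((a*5)*2)+7)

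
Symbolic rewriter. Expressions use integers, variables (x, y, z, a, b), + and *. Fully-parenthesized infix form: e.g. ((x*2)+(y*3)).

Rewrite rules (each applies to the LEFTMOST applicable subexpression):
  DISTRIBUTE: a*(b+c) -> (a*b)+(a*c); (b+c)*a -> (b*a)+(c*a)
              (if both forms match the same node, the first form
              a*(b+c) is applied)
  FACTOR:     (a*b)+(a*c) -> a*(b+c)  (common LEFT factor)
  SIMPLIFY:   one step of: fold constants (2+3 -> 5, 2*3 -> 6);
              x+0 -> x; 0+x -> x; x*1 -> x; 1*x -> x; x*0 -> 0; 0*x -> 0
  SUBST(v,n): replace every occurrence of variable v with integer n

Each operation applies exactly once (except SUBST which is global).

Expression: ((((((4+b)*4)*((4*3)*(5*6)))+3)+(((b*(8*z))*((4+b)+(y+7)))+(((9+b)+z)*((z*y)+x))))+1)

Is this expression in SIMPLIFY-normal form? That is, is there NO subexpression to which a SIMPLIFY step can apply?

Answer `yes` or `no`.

Expression: ((((((4+b)*4)*((4*3)*(5*6)))+3)+(((b*(8*z))*((4+b)+(y+7)))+(((9+b)+z)*((z*y)+x))))+1)
Scanning for simplifiable subexpressions (pre-order)...
  at root: ((((((4+b)*4)*((4*3)*(5*6)))+3)+(((b*(8*z))*((4+b)+(y+7)))+(((9+b)+z)*((z*y)+x))))+1) (not simplifiable)
  at L: (((((4+b)*4)*((4*3)*(5*6)))+3)+(((b*(8*z))*((4+b)+(y+7)))+(((9+b)+z)*((z*y)+x)))) (not simplifiable)
  at LL: ((((4+b)*4)*((4*3)*(5*6)))+3) (not simplifiable)
  at LLL: (((4+b)*4)*((4*3)*(5*6))) (not simplifiable)
  at LLLL: ((4+b)*4) (not simplifiable)
  at LLLLL: (4+b) (not simplifiable)
  at LLLR: ((4*3)*(5*6)) (not simplifiable)
  at LLLRL: (4*3) (SIMPLIFIABLE)
  at LLLRR: (5*6) (SIMPLIFIABLE)
  at LR: (((b*(8*z))*((4+b)+(y+7)))+(((9+b)+z)*((z*y)+x))) (not simplifiable)
  at LRL: ((b*(8*z))*((4+b)+(y+7))) (not simplifiable)
  at LRLL: (b*(8*z)) (not simplifiable)
  at LRLLR: (8*z) (not simplifiable)
  at LRLR: ((4+b)+(y+7)) (not simplifiable)
  at LRLRL: (4+b) (not simplifiable)
  at LRLRR: (y+7) (not simplifiable)
  at LRR: (((9+b)+z)*((z*y)+x)) (not simplifiable)
  at LRRL: ((9+b)+z) (not simplifiable)
  at LRRLL: (9+b) (not simplifiable)
  at LRRR: ((z*y)+x) (not simplifiable)
  at LRRRL: (z*y) (not simplifiable)
Found simplifiable subexpr at path LLLRL: (4*3)
One SIMPLIFY step would give: ((((((4+b)*4)*(12*(5*6)))+3)+(((b*(8*z))*((4+b)+(y+7)))+(((9+b)+z)*((z*y)+x))))+1)
-> NOT in normal form.

Answer: no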